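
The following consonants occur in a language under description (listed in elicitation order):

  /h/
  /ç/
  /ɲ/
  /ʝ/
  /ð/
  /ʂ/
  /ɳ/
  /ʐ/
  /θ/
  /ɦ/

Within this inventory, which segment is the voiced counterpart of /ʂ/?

/ʐ/

/ʂ/ is a voiceless retroflex fricative.
The voiced counterpart is a voiced retroflex fricative — in this inventory, /ʐ/.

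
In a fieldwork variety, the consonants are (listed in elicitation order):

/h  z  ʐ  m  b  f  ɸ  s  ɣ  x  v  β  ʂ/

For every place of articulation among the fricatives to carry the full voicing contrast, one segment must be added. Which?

place of articulation  voiceless  voiced  
bilabial          ɸ         β       
labiodental       f         v       
alveolar          s         z       
retroflex         ʂ         ʐ       
velar             x         ɣ       
glottal           h         —       
The glottal row has no voiced member, so the gap is the voiced glottal fricative /ɦ/.

/ɦ/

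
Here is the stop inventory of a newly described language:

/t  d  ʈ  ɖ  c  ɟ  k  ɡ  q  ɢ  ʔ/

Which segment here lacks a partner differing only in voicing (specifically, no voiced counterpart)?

/ʔ/

Alveolar: /t/ ~ /d/
Retroflex: /ʈ/ ~ /ɖ/
Palatal: /c/ ~ /ɟ/
Velar: /k/ ~ /ɡ/
Uvular: /q/ ~ /ɢ/
Glottal: only /ʔ/ (voiceless); no voiced partner.
So /ʔ/ is the unpaired segment.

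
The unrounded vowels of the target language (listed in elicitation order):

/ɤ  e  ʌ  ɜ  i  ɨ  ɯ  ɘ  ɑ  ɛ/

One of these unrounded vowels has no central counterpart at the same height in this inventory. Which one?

/ɑ/

High: /i/ ~ /ɨ/ ~ /ɯ/
High-mid: /e/ ~ /ɘ/ ~ /ɤ/
Low-mid: /ɛ/ ~ /ɜ/ ~ /ʌ/
Low: only /ɑ/ (back); no central partner.
So /ɑ/ is the unpaired segment.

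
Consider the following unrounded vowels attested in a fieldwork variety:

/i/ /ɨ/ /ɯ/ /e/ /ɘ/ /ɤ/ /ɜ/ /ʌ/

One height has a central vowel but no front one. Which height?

low-mid

high: front /i/, central /ɨ/, back /ɯ/.
high-mid: front /e/, central /ɘ/, back /ɤ/.
low-mid: front —, central /ɜ/, back /ʌ/.
Every height has a front member except low-mid, where /ɛ/ would be expected.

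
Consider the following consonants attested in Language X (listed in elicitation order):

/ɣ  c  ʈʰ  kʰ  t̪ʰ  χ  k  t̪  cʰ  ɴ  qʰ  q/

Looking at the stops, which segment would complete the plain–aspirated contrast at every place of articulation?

place of articulation  plain     aspirated
dental            t̪        t̪ʰ     
retroflex         —         ʈʰ      
palatal           c         cʰ      
velar             k         kʰ      
uvular            q         qʰ      
The retroflex row has no plain member, so the gap is the plain retroflex stop /ʈ/.

/ʈ/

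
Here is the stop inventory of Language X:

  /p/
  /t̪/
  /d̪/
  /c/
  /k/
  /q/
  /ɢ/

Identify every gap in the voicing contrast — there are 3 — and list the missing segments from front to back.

/b/, /ɟ/, /ɡ/

Voiceless: /p/ (bilabial), /t̪/ (dental), /c/ (palatal), /k/ (velar), /q/ (uvular).
Voiced: /d̪/ (dental), /ɢ/ (uvular).
Gaps, from front to back: bilabial lacks voiced (/b/); palatal lacks voiced (/ɟ/); velar lacks voiced (/ɡ/).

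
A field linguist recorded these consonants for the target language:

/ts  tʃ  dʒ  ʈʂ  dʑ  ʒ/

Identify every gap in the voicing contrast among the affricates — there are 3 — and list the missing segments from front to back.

/dz/, /ɖʐ/, /tɕ/

place of articulation  voiceless  voiced  
alveolar          ts        —       
postalveolar      tʃ        dʒ      
retroflex         ʈʂ        —       
alveolo-palatal   —         dʑ      
Gaps, from front to back: alveolar lacks voiced (/dz/); retroflex lacks voiced (/ɖʐ/); alveolo-palatal lacks voiceless (/tɕ/).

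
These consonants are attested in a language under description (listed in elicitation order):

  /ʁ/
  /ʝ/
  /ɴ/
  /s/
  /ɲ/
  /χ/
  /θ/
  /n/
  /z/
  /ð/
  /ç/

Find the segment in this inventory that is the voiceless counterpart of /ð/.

/θ/

/ð/ is a voiced dental fricative.
The voiceless counterpart is a voiceless dental fricative — in this inventory, /θ/.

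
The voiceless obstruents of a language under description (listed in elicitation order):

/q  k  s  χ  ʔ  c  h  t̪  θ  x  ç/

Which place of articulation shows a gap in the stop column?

Stop: /t̪/ (dental), /c/ (palatal), /k/ (velar), /q/ (uvular), /ʔ/ (glottal).
Fricative: /θ/ (dental), /s/ (alveolar), /ç/ (palatal), /x/ (velar), /χ/ (uvular), /h/ (glottal).
Every place of articulation has a stop member except alveolar, where /t/ would be expected.

alveolar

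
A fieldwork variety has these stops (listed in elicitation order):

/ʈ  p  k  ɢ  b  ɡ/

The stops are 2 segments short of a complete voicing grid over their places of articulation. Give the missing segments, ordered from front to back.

Voiceless: /p/ (bilabial), /ʈ/ (retroflex), /k/ (velar).
Voiced: /b/ (bilabial), /ɡ/ (velar), /ɢ/ (uvular).
Gaps, from front to back: retroflex lacks voiced (/ɖ/); uvular lacks voiceless (/q/).

/ɖ/, /q/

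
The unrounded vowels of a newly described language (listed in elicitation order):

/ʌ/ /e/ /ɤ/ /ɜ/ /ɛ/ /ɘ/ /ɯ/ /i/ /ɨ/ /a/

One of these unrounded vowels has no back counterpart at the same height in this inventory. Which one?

High: /i/ ~ /ɨ/ ~ /ɯ/
High-mid: /e/ ~ /ɘ/ ~ /ɤ/
Low-mid: /ɛ/ ~ /ɜ/ ~ /ʌ/
Low: only /a/ (front); no back partner.
So /a/ is the unpaired segment.

/a/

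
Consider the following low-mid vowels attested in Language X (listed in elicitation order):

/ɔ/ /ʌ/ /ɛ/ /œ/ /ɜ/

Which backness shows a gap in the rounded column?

backness          unrounded  rounded 
front             ɛ         œ       
central           ɜ         —       
back              ʌ         ɔ       
Every backness has a rounded member except central, where /ɞ/ would be expected.

central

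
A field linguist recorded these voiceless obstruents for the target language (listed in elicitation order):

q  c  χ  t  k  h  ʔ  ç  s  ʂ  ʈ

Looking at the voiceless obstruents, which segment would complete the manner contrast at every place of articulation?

/x/

Stop: /t/ (alveolar), /ʈ/ (retroflex), /c/ (palatal), /k/ (velar), /q/ (uvular), /ʔ/ (glottal).
Fricative: /s/ (alveolar), /ʂ/ (retroflex), /ç/ (palatal), /χ/ (uvular), /h/ (glottal).
The velar row has no fricative member, so the gap is the velar fricative /x/.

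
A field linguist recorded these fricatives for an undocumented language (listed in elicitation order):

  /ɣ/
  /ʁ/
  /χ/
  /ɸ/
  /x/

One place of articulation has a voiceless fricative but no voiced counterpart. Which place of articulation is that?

bilabial: voiceless /ɸ/, voiced —.
velar: voiceless /x/, voiced /ɣ/.
uvular: voiceless /χ/, voiced /ʁ/.
Every place of articulation has a voiced member except bilabial, where /β/ would be expected.

bilabial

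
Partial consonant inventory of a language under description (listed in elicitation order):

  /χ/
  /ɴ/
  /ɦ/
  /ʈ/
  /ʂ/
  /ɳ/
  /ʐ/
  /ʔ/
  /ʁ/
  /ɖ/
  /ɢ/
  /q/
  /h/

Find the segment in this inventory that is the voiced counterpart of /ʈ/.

/ɖ/

/ʈ/ is a voiceless retroflex stop.
The voiced counterpart is a voiced retroflex stop — in this inventory, /ɖ/.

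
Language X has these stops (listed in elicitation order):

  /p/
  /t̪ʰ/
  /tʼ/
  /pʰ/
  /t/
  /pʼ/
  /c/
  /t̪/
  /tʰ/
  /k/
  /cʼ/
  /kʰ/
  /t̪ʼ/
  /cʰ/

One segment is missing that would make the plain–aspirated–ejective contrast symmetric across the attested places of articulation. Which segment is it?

/kʼ/

Plain: /p/ (bilabial), /t̪/ (dental), /t/ (alveolar), /c/ (palatal), /k/ (velar).
Aspirated: /pʰ/ (bilabial), /t̪ʰ/ (dental), /tʰ/ (alveolar), /cʰ/ (palatal), /kʰ/ (velar).
Ejective: /pʼ/ (bilabial), /t̪ʼ/ (dental), /tʼ/ (alveolar), /cʼ/ (palatal).
The velar row has no ejective member, so the gap is the ejective velar stop /kʼ/.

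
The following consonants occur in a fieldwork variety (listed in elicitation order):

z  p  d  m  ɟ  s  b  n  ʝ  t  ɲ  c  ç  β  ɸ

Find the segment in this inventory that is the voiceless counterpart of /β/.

/ɸ/

/β/ is a voiced bilabial fricative.
The voiceless counterpart is a voiceless bilabial fricative — in this inventory, /ɸ/.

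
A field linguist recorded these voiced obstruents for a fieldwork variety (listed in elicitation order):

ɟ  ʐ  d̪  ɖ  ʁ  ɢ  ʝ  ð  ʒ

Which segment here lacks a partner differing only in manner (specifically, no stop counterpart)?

Dental: /d̪/ ~ /ð/
Retroflex: /ɖ/ ~ /ʐ/
Palatal: /ɟ/ ~ /ʝ/
Uvular: /ɢ/ ~ /ʁ/
Postalveolar: only /ʒ/ (fricative); no stop partner.
So /ʒ/ is the unpaired segment.

/ʒ/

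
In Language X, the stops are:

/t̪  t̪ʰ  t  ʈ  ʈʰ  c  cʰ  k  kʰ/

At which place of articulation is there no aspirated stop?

Plain: /t̪/ (dental), /t/ (alveolar), /ʈ/ (retroflex), /c/ (palatal), /k/ (velar).
Aspirated: /t̪ʰ/ (dental), /ʈʰ/ (retroflex), /cʰ/ (palatal), /kʰ/ (velar).
Every place of articulation has an aspirated member except alveolar, where /tʰ/ would be expected.

alveolar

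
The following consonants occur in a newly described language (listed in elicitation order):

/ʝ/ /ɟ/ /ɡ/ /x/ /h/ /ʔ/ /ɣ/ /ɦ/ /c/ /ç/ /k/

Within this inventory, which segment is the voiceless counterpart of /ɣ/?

/x/

/ɣ/ is a voiced velar fricative.
The voiceless counterpart is a voiceless velar fricative — in this inventory, /x/.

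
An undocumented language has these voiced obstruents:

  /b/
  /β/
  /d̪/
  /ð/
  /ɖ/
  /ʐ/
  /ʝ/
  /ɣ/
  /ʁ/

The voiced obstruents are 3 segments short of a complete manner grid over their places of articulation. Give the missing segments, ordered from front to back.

/ɟ/, /ɡ/, /ɢ/

Stop: /b/ (bilabial), /d̪/ (dental), /ɖ/ (retroflex).
Fricative: /β/ (bilabial), /ð/ (dental), /ʐ/ (retroflex), /ʝ/ (palatal), /ɣ/ (velar), /ʁ/ (uvular).
Gaps, from front to back: palatal lacks stop (/ɟ/); velar lacks stop (/ɡ/); uvular lacks stop (/ɢ/).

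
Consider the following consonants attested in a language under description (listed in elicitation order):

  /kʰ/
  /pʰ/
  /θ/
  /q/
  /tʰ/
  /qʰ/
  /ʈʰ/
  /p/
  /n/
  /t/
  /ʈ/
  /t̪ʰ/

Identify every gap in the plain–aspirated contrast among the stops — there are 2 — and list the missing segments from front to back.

bilabial: plain /p/, aspirated /pʰ/.
dental: plain —, aspirated /t̪ʰ/.
alveolar: plain /t/, aspirated /tʰ/.
retroflex: plain /ʈ/, aspirated /ʈʰ/.
velar: plain —, aspirated /kʰ/.
uvular: plain /q/, aspirated /qʰ/.
Gaps, from front to back: dental lacks plain (/t̪/); velar lacks plain (/k/).

/t̪/, /k/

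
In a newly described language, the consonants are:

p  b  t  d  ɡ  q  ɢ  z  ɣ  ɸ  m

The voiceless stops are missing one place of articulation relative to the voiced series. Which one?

place of articulation  voiceless  voiced  
bilabial          p         b       
alveolar          t         d       
velar             —         ɡ       
uvular            q         ɢ       
Every place of articulation has a voiceless member except velar, where /k/ would be expected.

velar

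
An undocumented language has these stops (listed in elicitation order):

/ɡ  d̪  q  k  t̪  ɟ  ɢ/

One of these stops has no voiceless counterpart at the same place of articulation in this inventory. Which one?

/ɟ/

Dental: /t̪/ ~ /d̪/
Velar: /k/ ~ /ɡ/
Uvular: /q/ ~ /ɢ/
Palatal: only /ɟ/ (voiced); no voiceless partner.
So /ɟ/ is the unpaired segment.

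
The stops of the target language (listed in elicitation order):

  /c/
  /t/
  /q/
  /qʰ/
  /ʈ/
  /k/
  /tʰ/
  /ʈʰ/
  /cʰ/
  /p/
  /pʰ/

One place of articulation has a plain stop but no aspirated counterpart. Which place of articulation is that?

velar

Plain: /p/ (bilabial), /t/ (alveolar), /ʈ/ (retroflex), /c/ (palatal), /k/ (velar), /q/ (uvular).
Aspirated: /pʰ/ (bilabial), /tʰ/ (alveolar), /ʈʰ/ (retroflex), /cʰ/ (palatal), /qʰ/ (uvular).
Every place of articulation has an aspirated member except velar, where /kʰ/ would be expected.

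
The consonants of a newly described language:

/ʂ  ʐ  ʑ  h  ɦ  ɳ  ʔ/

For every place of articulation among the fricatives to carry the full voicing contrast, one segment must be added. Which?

Voiceless: /ʂ/ (retroflex), /h/ (glottal).
Voiced: /ʐ/ (retroflex), /ʑ/ (alveolo-palatal), /ɦ/ (glottal).
The alveolo-palatal row has no voiceless member, so the gap is the voiceless alveolo-palatal fricative /ɕ/.

/ɕ/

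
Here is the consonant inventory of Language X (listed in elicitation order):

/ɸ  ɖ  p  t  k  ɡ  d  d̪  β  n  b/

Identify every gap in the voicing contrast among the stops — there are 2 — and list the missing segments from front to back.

bilabial: voiceless /p/, voiced /b/.
dental: voiceless —, voiced /d̪/.
alveolar: voiceless /t/, voiced /d/.
retroflex: voiceless —, voiced /ɖ/.
velar: voiceless /k/, voiced /ɡ/.
Gaps, from front to back: dental lacks voiceless (/t̪/); retroflex lacks voiceless (/ʈ/).

/t̪/, /ʈ/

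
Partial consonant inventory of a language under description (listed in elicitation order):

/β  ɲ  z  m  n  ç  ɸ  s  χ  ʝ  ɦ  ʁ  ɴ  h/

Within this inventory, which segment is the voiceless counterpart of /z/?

/z/ is a voiced alveolar fricative.
The voiceless counterpart is a voiceless alveolar fricative — in this inventory, /s/.

/s/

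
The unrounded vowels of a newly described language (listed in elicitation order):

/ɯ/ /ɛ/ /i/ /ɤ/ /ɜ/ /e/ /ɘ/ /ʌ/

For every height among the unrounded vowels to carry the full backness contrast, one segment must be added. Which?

/ɨ/

height            front     central   back    
high              i         —         ɯ       
high-mid          e         ɘ         ɤ       
low-mid           ɛ         ɜ         ʌ       
The high row has no central member, so the gap is the high central unrounded vowel /ɨ/.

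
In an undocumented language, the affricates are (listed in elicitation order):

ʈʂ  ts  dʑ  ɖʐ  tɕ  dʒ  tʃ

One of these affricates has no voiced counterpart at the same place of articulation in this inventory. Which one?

Postalveolar: /tʃ/ ~ /dʒ/
Retroflex: /ʈʂ/ ~ /ɖʐ/
Alveolo-palatal: /tɕ/ ~ /dʑ/
Alveolar: only /ts/ (voiceless); no voiced partner.
So /ts/ is the unpaired segment.

/ts/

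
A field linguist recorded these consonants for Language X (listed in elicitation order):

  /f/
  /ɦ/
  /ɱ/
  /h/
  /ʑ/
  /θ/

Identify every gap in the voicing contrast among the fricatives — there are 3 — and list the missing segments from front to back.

labiodental: voiceless /f/, voiced —.
dental: voiceless /θ/, voiced —.
alveolo-palatal: voiceless —, voiced /ʑ/.
glottal: voiceless /h/, voiced /ɦ/.
Gaps, from front to back: labiodental lacks voiced (/v/); dental lacks voiced (/ð/); alveolo-palatal lacks voiceless (/ɕ/).

/v/, /ð/, /ɕ/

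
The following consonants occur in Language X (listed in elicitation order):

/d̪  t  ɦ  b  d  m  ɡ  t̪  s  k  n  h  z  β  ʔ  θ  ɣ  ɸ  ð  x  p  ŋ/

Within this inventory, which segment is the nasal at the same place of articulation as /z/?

/n/

/z/ is a voiced alveolar fricative.
The nasal at the same place is an alveolar nasal — in this inventory, /n/.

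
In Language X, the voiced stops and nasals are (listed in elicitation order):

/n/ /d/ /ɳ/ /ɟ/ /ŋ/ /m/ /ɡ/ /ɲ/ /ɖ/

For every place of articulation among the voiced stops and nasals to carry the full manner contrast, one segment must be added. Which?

/b/

bilabial: oral stop —, nasal /m/.
alveolar: oral stop /d/, nasal /n/.
retroflex: oral stop /ɖ/, nasal /ɳ/.
palatal: oral stop /ɟ/, nasal /ɲ/.
velar: oral stop /ɡ/, nasal /ŋ/.
The bilabial row has no oral stop member, so the gap is the bilabial oral stop /b/.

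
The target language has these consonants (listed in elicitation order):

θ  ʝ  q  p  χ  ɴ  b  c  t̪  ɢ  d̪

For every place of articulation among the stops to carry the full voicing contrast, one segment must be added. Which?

/ɟ/

bilabial: voiceless /p/, voiced /b/.
dental: voiceless /t̪/, voiced /d̪/.
palatal: voiceless /c/, voiced —.
uvular: voiceless /q/, voiced /ɢ/.
The palatal row has no voiced member, so the gap is the voiced palatal stop /ɟ/.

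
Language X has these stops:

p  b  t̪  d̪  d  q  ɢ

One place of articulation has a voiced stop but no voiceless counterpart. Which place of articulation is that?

bilabial: voiceless /p/, voiced /b/.
dental: voiceless /t̪/, voiced /d̪/.
alveolar: voiceless —, voiced /d/.
uvular: voiceless /q/, voiced /ɢ/.
Every place of articulation has a voiceless member except alveolar, where /t/ would be expected.

alveolar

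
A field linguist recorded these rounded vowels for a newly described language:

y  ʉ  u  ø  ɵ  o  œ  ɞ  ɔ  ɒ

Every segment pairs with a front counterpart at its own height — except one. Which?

High: /y/ ~ /ʉ/ ~ /u/
High-mid: /ø/ ~ /ɵ/ ~ /o/
Low-mid: /œ/ ~ /ɞ/ ~ /ɔ/
Low: only /ɒ/ (back); no front partner.
So /ɒ/ is the unpaired segment.

/ɒ/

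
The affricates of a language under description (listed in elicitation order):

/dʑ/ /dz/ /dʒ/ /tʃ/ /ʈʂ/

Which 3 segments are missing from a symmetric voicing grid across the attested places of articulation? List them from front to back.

Voiceless: /tʃ/ (postalveolar), /ʈʂ/ (retroflex).
Voiced: /dz/ (alveolar), /dʒ/ (postalveolar), /dʑ/ (alveolo-palatal).
Gaps, from front to back: alveolar lacks voiceless (/ts/); retroflex lacks voiced (/ɖʐ/); alveolo-palatal lacks voiceless (/tɕ/).

/ts/, /ɖʐ/, /tɕ/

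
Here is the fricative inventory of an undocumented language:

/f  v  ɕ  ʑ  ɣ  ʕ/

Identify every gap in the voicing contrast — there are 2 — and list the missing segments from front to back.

labiodental: voiceless /f/, voiced /v/.
alveolo-palatal: voiceless /ɕ/, voiced /ʑ/.
velar: voiceless —, voiced /ɣ/.
pharyngeal: voiceless —, voiced /ʕ/.
Gaps, from front to back: velar lacks voiceless (/x/); pharyngeal lacks voiceless (/ħ/).

/x/, /ħ/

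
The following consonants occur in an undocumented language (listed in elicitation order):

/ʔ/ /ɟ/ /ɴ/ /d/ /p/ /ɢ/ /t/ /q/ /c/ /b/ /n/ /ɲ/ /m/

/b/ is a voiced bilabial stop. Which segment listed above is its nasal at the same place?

/m/

The nasal at the same place is a bilabial nasal — in this inventory, /m/.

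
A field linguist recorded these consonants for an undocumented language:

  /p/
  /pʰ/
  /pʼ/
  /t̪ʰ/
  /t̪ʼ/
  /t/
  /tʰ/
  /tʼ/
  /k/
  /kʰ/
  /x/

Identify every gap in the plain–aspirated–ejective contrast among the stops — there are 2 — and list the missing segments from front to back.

Plain: /p/ (bilabial), /t/ (alveolar), /k/ (velar).
Aspirated: /pʰ/ (bilabial), /t̪ʰ/ (dental), /tʰ/ (alveolar), /kʰ/ (velar).
Ejective: /pʼ/ (bilabial), /t̪ʼ/ (dental), /tʼ/ (alveolar).
Gaps, from front to back: dental lacks plain (/t̪/); velar lacks ejective (/kʼ/).

/t̪/, /kʼ/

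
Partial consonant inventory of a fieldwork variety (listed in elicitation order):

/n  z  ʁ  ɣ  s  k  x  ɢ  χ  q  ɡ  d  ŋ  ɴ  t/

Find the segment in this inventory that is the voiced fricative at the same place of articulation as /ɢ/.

/ʁ/

/ɢ/ is a voiced uvular stop.
The voiced fricative at the same place is a voiced uvular fricative — in this inventory, /ʁ/.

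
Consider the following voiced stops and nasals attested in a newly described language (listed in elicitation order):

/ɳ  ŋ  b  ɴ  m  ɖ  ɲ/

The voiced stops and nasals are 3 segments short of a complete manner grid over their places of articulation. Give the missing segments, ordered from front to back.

/ɟ/, /ɡ/, /ɢ/

Oral stop: /b/ (bilabial), /ɖ/ (retroflex).
Nasal: /m/ (bilabial), /ɳ/ (retroflex), /ɲ/ (palatal), /ŋ/ (velar), /ɴ/ (uvular).
Gaps, from front to back: palatal lacks oral stop (/ɟ/); velar lacks oral stop (/ɡ/); uvular lacks oral stop (/ɢ/).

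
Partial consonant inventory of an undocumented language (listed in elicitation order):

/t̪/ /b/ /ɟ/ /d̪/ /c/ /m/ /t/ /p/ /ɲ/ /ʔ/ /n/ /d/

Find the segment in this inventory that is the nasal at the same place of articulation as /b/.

/m/

/b/ is a voiced bilabial stop.
The nasal at the same place is a bilabial nasal — in this inventory, /m/.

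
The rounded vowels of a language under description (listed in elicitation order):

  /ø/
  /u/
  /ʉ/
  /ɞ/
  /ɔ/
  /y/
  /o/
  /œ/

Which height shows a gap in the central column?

high-mid

Front: /y/ (high), /ø/ (high-mid), /œ/ (low-mid).
Central: /ʉ/ (high), /ɞ/ (low-mid).
Back: /u/ (high), /o/ (high-mid), /ɔ/ (low-mid).
Every height has a central member except high-mid, where /ɵ/ would be expected.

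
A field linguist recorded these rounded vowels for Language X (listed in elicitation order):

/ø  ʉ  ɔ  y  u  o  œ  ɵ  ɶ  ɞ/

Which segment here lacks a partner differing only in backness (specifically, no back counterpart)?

High: /y/ ~ /ʉ/ ~ /u/
High-mid: /ø/ ~ /ɵ/ ~ /o/
Low-mid: /œ/ ~ /ɞ/ ~ /ɔ/
Low: only /ɶ/ (front); no back partner.
So /ɶ/ is the unpaired segment.

/ɶ/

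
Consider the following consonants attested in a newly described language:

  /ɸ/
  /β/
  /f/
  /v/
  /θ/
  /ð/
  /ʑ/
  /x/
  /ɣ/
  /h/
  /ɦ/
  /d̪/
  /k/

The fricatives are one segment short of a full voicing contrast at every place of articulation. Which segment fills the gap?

/ɕ/

Voiceless: /ɸ/ (bilabial), /f/ (labiodental), /θ/ (dental), /x/ (velar), /h/ (glottal).
Voiced: /β/ (bilabial), /v/ (labiodental), /ð/ (dental), /ʑ/ (alveolo-palatal), /ɣ/ (velar), /ɦ/ (glottal).
The alveolo-palatal row has no voiceless member, so the gap is the voiceless alveolo-palatal fricative /ɕ/.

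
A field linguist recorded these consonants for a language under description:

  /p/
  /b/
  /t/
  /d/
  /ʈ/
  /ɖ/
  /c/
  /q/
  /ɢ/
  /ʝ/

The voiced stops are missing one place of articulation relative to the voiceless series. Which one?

bilabial: voiceless /p/, voiced /b/.
alveolar: voiceless /t/, voiced /d/.
retroflex: voiceless /ʈ/, voiced /ɖ/.
palatal: voiceless /c/, voiced —.
uvular: voiceless /q/, voiced /ɢ/.
Every place of articulation has a voiced member except palatal, where /ɟ/ would be expected.

palatal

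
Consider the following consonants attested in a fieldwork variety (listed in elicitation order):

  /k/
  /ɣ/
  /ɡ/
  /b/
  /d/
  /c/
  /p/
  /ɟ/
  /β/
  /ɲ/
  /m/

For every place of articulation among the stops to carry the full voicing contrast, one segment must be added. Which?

place of articulation  voiceless  voiced  
bilabial          p         b       
alveolar          —         d       
palatal           c         ɟ       
velar             k         ɡ       
The alveolar row has no voiceless member, so the gap is the voiceless alveolar stop /t/.

/t/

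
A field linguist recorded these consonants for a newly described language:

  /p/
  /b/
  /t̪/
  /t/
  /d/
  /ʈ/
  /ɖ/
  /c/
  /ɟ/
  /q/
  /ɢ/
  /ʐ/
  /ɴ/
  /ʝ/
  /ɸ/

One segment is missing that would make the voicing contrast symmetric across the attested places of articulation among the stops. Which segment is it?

/d̪/

place of articulation  voiceless  voiced  
bilabial          p         b       
dental            t̪        —       
alveolar          t         d       
retroflex         ʈ         ɖ       
palatal           c         ɟ       
uvular            q         ɢ       
The dental row has no voiced member, so the gap is the voiced dental stop /d̪/.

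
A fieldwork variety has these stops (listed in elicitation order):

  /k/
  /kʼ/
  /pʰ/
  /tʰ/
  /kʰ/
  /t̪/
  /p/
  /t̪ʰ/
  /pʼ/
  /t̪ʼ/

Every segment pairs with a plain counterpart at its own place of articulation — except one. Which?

Bilabial: /p/ ~ /pʰ/ ~ /pʼ/
Dental: /t̪/ ~ /t̪ʰ/ ~ /t̪ʼ/
Velar: /k/ ~ /kʰ/ ~ /kʼ/
Alveolar: only /tʰ/ (aspirated); no plain partner.
So /tʰ/ is the unpaired segment.

/tʰ/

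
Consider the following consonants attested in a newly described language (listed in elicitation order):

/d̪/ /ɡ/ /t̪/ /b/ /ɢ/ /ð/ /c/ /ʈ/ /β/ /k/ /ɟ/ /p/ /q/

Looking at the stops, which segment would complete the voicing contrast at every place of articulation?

Voiceless: /p/ (bilabial), /t̪/ (dental), /ʈ/ (retroflex), /c/ (palatal), /k/ (velar), /q/ (uvular).
Voiced: /b/ (bilabial), /d̪/ (dental), /ɟ/ (palatal), /ɡ/ (velar), /ɢ/ (uvular).
The retroflex row has no voiced member, so the gap is the voiced retroflex stop /ɖ/.

/ɖ/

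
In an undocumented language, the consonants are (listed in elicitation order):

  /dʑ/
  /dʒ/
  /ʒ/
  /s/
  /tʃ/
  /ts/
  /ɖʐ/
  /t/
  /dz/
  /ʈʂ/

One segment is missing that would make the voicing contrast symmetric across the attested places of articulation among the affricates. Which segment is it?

/tɕ/

place of articulation  voiceless  voiced  
alveolar          ts        dz      
postalveolar      tʃ        dʒ      
retroflex         ʈʂ        ɖʐ      
alveolo-palatal   —         dʑ      
The alveolo-palatal row has no voiceless member, so the gap is the voiceless alveolo-palatal affricate /tɕ/.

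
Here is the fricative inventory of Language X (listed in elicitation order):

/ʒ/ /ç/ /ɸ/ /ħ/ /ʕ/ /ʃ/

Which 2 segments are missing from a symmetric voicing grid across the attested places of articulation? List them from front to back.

/β/, /ʝ/

place of articulation  voiceless  voiced  
bilabial          ɸ         —       
postalveolar      ʃ         ʒ       
palatal           ç         —       
pharyngeal        ħ         ʕ       
Gaps, from front to back: bilabial lacks voiced (/β/); palatal lacks voiced (/ʝ/).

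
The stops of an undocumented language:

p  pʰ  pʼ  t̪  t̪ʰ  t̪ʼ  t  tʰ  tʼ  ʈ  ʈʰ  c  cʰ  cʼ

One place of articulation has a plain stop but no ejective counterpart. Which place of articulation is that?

retroflex

Plain: /p/ (bilabial), /t̪/ (dental), /t/ (alveolar), /ʈ/ (retroflex), /c/ (palatal).
Aspirated: /pʰ/ (bilabial), /t̪ʰ/ (dental), /tʰ/ (alveolar), /ʈʰ/ (retroflex), /cʰ/ (palatal).
Ejective: /pʼ/ (bilabial), /t̪ʼ/ (dental), /tʼ/ (alveolar), /cʼ/ (palatal).
Every place of articulation has an ejective member except retroflex, where /ʈʼ/ would be expected.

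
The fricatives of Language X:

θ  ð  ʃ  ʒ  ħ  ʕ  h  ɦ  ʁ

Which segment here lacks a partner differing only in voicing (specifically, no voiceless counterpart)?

/ʁ/

Dental: /θ/ ~ /ð/
Postalveolar: /ʃ/ ~ /ʒ/
Pharyngeal: /ħ/ ~ /ʕ/
Glottal: /h/ ~ /ɦ/
Uvular: only /ʁ/ (voiced); no voiceless partner.
So /ʁ/ is the unpaired segment.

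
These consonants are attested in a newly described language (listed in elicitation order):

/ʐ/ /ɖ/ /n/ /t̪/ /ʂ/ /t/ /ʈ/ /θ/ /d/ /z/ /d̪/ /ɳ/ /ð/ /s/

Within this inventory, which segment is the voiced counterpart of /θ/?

/θ/ is a voiceless dental fricative.
The voiced counterpart is a voiced dental fricative — in this inventory, /ð/.

/ð/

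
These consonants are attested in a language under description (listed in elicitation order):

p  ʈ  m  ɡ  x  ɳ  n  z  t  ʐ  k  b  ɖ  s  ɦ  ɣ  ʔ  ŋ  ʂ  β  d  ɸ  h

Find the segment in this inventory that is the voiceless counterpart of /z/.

/z/ is a voiced alveolar fricative.
The voiceless counterpart is a voiceless alveolar fricative — in this inventory, /s/.

/s/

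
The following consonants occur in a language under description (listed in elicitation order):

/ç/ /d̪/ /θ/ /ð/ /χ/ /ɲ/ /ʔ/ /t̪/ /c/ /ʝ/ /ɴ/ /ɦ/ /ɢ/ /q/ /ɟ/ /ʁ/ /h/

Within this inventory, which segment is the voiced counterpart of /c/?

/ɟ/

/c/ is a voiceless palatal stop.
The voiced counterpart is a voiced palatal stop — in this inventory, /ɟ/.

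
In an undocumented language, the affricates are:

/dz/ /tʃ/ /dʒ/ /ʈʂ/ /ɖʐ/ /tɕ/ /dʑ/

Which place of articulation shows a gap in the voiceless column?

place of articulation  voiceless  voiced  
alveolar          —         dz      
postalveolar      tʃ        dʒ      
retroflex         ʈʂ        ɖʐ      
alveolo-palatal   tɕ        dʑ      
Every place of articulation has a voiceless member except alveolar, where /ts/ would be expected.

alveolar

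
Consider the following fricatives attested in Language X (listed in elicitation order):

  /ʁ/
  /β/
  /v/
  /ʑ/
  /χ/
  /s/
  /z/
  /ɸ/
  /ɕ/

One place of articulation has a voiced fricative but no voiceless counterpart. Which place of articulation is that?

Voiceless: /ɸ/ (bilabial), /s/ (alveolar), /ɕ/ (alveolo-palatal), /χ/ (uvular).
Voiced: /β/ (bilabial), /v/ (labiodental), /z/ (alveolar), /ʑ/ (alveolo-palatal), /ʁ/ (uvular).
Every place of articulation has a voiceless member except labiodental, where /f/ would be expected.

labiodental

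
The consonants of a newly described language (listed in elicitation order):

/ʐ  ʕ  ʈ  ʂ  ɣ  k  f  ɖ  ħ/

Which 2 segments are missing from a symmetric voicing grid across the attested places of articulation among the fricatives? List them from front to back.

/v/, /x/

place of articulation  voiceless  voiced  
labiodental       f         —       
retroflex         ʂ         ʐ       
velar             —         ɣ       
pharyngeal        ħ         ʕ       
Gaps, from front to back: labiodental lacks voiced (/v/); velar lacks voiceless (/x/).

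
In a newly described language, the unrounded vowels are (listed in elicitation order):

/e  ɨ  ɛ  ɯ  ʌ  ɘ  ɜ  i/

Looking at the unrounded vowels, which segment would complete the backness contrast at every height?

/ɤ/

high: front /i/, central /ɨ/, back /ɯ/.
high-mid: front /e/, central /ɘ/, back —.
low-mid: front /ɛ/, central /ɜ/, back /ʌ/.
The high-mid row has no back member, so the gap is the high-mid back unrounded vowel /ɤ/.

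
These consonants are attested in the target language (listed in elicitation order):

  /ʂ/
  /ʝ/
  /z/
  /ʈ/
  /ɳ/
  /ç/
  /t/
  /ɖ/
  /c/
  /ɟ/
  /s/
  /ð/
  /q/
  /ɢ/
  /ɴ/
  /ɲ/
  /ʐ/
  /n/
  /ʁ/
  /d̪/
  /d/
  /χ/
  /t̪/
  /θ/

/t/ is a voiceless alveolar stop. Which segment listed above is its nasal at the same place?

The nasal at the same place is an alveolar nasal — in this inventory, /n/.

/n/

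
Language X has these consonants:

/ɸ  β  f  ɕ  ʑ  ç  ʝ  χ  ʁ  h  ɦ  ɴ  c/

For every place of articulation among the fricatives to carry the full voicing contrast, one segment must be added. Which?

/v/

place of articulation  voiceless  voiced  
bilabial          ɸ         β       
labiodental       f         —       
alveolo-palatal   ɕ         ʑ       
palatal           ç         ʝ       
uvular            χ         ʁ       
glottal           h         ɦ       
The labiodental row has no voiced member, so the gap is the voiced labiodental fricative /v/.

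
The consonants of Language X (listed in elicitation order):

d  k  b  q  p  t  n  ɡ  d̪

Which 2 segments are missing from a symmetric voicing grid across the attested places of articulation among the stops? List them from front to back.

/t̪/, /ɢ/

bilabial: voiceless /p/, voiced /b/.
dental: voiceless —, voiced /d̪/.
alveolar: voiceless /t/, voiced /d/.
velar: voiceless /k/, voiced /ɡ/.
uvular: voiceless /q/, voiced —.
Gaps, from front to back: dental lacks voiceless (/t̪/); uvular lacks voiced (/ɢ/).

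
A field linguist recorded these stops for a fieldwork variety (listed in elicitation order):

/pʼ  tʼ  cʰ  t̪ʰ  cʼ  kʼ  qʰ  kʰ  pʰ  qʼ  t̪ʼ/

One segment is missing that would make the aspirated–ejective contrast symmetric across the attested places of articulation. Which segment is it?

Aspirated: /pʰ/ (bilabial), /t̪ʰ/ (dental), /cʰ/ (palatal), /kʰ/ (velar), /qʰ/ (uvular).
Ejective: /pʼ/ (bilabial), /t̪ʼ/ (dental), /tʼ/ (alveolar), /cʼ/ (palatal), /kʼ/ (velar), /qʼ/ (uvular).
The alveolar row has no aspirated member, so the gap is the aspirated alveolar stop /tʰ/.

/tʰ/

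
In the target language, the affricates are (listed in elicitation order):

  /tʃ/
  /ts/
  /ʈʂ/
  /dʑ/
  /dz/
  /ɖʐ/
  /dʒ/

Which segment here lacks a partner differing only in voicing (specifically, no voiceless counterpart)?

/dʑ/

Alveolar: /ts/ ~ /dz/
Postalveolar: /tʃ/ ~ /dʒ/
Retroflex: /ʈʂ/ ~ /ɖʐ/
Alveolo-palatal: only /dʑ/ (voiced); no voiceless partner.
So /dʑ/ is the unpaired segment.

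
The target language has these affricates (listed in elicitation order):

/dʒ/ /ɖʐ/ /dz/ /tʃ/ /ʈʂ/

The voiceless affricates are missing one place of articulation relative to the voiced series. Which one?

alveolar

Voiceless: /tʃ/ (postalveolar), /ʈʂ/ (retroflex).
Voiced: /dz/ (alveolar), /dʒ/ (postalveolar), /ɖʐ/ (retroflex).
Every place of articulation has a voiceless member except alveolar, where /ts/ would be expected.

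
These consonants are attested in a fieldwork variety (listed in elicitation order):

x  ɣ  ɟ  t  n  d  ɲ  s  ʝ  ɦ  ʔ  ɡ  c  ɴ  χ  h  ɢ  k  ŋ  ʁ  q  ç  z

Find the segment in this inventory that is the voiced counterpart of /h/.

/h/ is a voiceless glottal fricative.
The voiced counterpart is a voiced glottal fricative — in this inventory, /ɦ/.

/ɦ/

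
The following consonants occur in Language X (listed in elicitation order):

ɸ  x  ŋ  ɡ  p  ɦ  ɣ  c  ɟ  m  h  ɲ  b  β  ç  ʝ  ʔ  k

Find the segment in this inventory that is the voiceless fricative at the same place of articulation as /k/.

/k/ is a voiceless velar stop.
The voiceless fricative at the same place is a voiceless velar fricative — in this inventory, /x/.

/x/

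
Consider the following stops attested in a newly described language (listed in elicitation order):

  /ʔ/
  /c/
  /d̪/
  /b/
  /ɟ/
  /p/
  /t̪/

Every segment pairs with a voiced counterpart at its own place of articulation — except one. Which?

/ʔ/

Bilabial: /p/ ~ /b/
Dental: /t̪/ ~ /d̪/
Palatal: /c/ ~ /ɟ/
Glottal: only /ʔ/ (voiceless); no voiced partner.
So /ʔ/ is the unpaired segment.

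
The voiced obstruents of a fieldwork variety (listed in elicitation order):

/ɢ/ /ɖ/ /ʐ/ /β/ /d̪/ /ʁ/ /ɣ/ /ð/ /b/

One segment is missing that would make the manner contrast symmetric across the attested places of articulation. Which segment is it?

Stop: /b/ (bilabial), /d̪/ (dental), /ɖ/ (retroflex), /ɢ/ (uvular).
Fricative: /β/ (bilabial), /ð/ (dental), /ʐ/ (retroflex), /ɣ/ (velar), /ʁ/ (uvular).
The velar row has no stop member, so the gap is the velar stop /ɡ/.

/ɡ/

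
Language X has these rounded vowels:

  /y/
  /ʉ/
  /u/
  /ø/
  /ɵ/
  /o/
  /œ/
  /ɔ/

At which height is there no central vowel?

low-mid

Front: /y/ (high), /ø/ (high-mid), /œ/ (low-mid).
Central: /ʉ/ (high), /ɵ/ (high-mid).
Back: /u/ (high), /o/ (high-mid), /ɔ/ (low-mid).
Every height has a central member except low-mid, where /ɞ/ would be expected.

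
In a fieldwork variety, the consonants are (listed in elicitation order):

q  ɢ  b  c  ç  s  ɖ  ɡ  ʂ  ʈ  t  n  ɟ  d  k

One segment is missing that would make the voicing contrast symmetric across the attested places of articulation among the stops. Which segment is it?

/p/

bilabial: voiceless —, voiced /b/.
alveolar: voiceless /t/, voiced /d/.
retroflex: voiceless /ʈ/, voiced /ɖ/.
palatal: voiceless /c/, voiced /ɟ/.
velar: voiceless /k/, voiced /ɡ/.
uvular: voiceless /q/, voiced /ɢ/.
The bilabial row has no voiceless member, so the gap is the voiceless bilabial stop /p/.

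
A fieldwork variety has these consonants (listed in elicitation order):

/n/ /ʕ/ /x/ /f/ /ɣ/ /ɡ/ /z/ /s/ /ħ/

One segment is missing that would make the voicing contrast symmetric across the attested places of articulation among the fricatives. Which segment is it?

/v/

place of articulation  voiceless  voiced  
labiodental       f         —       
alveolar          s         z       
velar             x         ɣ       
pharyngeal        ħ         ʕ       
The labiodental row has no voiced member, so the gap is the voiced labiodental fricative /v/.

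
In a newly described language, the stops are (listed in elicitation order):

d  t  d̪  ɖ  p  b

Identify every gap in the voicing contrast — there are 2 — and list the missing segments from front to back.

/t̪/, /ʈ/

bilabial: voiceless /p/, voiced /b/.
dental: voiceless —, voiced /d̪/.
alveolar: voiceless /t/, voiced /d/.
retroflex: voiceless —, voiced /ɖ/.
Gaps, from front to back: dental lacks voiceless (/t̪/); retroflex lacks voiceless (/ʈ/).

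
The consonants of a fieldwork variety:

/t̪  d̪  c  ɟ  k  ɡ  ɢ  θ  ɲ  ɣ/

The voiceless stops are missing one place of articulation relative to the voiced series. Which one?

uvular

Voiceless: /t̪/ (dental), /c/ (palatal), /k/ (velar).
Voiced: /d̪/ (dental), /ɟ/ (palatal), /ɡ/ (velar), /ɢ/ (uvular).
Every place of articulation has a voiceless member except uvular, where /q/ would be expected.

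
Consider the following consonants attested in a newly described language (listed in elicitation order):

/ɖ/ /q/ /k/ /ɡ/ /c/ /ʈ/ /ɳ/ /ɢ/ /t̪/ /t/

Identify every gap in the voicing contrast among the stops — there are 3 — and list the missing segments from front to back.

dental: voiceless /t̪/, voiced —.
alveolar: voiceless /t/, voiced —.
retroflex: voiceless /ʈ/, voiced /ɖ/.
palatal: voiceless /c/, voiced —.
velar: voiceless /k/, voiced /ɡ/.
uvular: voiceless /q/, voiced /ɢ/.
Gaps, from front to back: dental lacks voiced (/d̪/); alveolar lacks voiced (/d/); palatal lacks voiced (/ɟ/).

/d̪/, /d/, /ɟ/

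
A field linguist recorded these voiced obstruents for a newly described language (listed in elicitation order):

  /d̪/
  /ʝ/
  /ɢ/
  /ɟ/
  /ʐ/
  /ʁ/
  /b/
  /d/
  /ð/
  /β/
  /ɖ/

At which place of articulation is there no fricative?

alveolar

place of articulation  stop      fricative
bilabial          b         β       
dental            d̪        ð       
alveolar          d         —       
retroflex         ɖ         ʐ       
palatal           ɟ         ʝ       
uvular            ɢ         ʁ       
Every place of articulation has a fricative member except alveolar, where /z/ would be expected.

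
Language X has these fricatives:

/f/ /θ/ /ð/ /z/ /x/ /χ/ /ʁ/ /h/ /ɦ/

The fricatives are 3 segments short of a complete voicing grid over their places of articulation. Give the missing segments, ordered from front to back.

Voiceless: /f/ (labiodental), /θ/ (dental), /x/ (velar), /χ/ (uvular), /h/ (glottal).
Voiced: /ð/ (dental), /z/ (alveolar), /ʁ/ (uvular), /ɦ/ (glottal).
Gaps, from front to back: labiodental lacks voiced (/v/); alveolar lacks voiceless (/s/); velar lacks voiced (/ɣ/).

/v/, /s/, /ɣ/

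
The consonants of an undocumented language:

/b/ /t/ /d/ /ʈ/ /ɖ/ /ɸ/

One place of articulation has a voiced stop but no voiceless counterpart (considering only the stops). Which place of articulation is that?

bilabial: voiceless —, voiced /b/.
alveolar: voiceless /t/, voiced /d/.
retroflex: voiceless /ʈ/, voiced /ɖ/.
Every place of articulation has a voiceless member except bilabial, where /p/ would be expected.

bilabial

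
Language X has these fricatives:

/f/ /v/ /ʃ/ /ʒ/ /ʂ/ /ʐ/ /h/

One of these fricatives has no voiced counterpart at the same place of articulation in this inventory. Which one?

Labiodental: /f/ ~ /v/
Postalveolar: /ʃ/ ~ /ʒ/
Retroflex: /ʂ/ ~ /ʐ/
Glottal: only /h/ (voiceless); no voiced partner.
So /h/ is the unpaired segment.

/h/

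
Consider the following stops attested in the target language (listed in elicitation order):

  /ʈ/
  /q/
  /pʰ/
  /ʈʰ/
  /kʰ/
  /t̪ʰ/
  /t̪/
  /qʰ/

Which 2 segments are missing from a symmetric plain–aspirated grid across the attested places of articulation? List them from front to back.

place of articulation  plain     aspirated
bilabial          —         pʰ      
dental            t̪        t̪ʰ     
retroflex         ʈ         ʈʰ      
velar             —         kʰ      
uvular            q         qʰ      
Gaps, from front to back: bilabial lacks plain (/p/); velar lacks plain (/k/).

/p/, /k/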